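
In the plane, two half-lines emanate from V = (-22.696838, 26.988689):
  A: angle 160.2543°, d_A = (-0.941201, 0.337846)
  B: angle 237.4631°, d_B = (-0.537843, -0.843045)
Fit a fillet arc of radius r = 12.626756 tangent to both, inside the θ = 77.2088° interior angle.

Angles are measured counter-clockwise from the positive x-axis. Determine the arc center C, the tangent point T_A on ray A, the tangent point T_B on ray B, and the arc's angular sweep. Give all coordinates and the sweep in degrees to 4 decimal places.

center=(-41.8476,20.4473) T_A=(-37.5817,32.3316) T_B=(-31.2027,13.6561) sweep=102.7912

bisector direction at 198.8587° = (-0.946319,-0.323235)
center distance |VC| = r/sin(θ/2) = 12.626756/sin(38.6044°) = 20.237144
C = V + |VC|·bis = (-41.8476,20.4473)
T_A = V + ((C−V)·d_A)·d_A = V + 15.8148·d_A = (-37.5817,32.3316)
T_B = V + ((C−V)·d_B)·d_B = V + 15.8148·d_B = (-31.2027,13.6561)
sweep = 180° − θ = 102.7912°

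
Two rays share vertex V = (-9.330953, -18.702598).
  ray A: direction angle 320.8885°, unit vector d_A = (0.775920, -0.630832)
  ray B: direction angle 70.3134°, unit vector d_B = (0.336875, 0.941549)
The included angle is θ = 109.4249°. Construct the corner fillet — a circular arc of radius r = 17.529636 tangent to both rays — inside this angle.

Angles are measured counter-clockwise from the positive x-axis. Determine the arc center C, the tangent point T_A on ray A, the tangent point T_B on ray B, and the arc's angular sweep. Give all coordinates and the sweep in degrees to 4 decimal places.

bisector direction at 15.6010° = (0.963158,0.268936)
center distance |VC| = r/sin(θ/2) = 17.529636/sin(54.7124°) = 21.475472
C = V + |VC|·bis = (11.3533,-12.9271)
T_A = V + ((C−V)·d_A)·d_A = V + 12.4060·d_A = (0.2951,-26.5287)
T_B = V + ((C−V)·d_B)·d_B = V + 12.4060·d_B = (-5.1517,-7.0218)
sweep = 180° − θ = 70.5751°

center=(11.3533,-12.9271) T_A=(0.2951,-26.5287) T_B=(-5.1517,-7.0218) sweep=70.5751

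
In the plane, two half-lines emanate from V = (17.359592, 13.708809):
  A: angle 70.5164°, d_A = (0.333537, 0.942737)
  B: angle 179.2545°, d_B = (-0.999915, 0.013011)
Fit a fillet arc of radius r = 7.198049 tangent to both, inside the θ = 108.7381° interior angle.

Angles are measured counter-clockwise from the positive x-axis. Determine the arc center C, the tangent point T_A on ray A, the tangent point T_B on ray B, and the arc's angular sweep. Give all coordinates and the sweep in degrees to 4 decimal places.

bisector direction at 124.8855° = (-0.571938,0.820297)
center distance |VC| = r/sin(θ/2) = 7.198049/sin(54.3691°) = 8.856018
C = V + |VC|·bis = (12.2945,20.9734)
T_A = V + ((C−V)·d_A)·d_A = V + 5.1592·d_A = (19.0804,18.5726)
T_B = V + ((C−V)·d_B)·d_B = V + 5.1592·d_B = (12.2008,13.7759)
sweep = 180° − θ = 71.2619°

center=(12.2945,20.9734) T_A=(19.0804,18.5726) T_B=(12.2008,13.7759) sweep=71.2619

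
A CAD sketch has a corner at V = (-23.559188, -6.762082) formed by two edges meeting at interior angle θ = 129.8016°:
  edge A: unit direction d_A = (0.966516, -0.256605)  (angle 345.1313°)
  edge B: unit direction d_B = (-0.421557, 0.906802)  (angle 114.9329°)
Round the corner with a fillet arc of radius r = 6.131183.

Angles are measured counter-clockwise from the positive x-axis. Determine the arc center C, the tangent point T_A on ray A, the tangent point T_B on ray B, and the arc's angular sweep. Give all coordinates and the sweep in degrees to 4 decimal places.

bisector direction at 50.0321° = (0.642358,0.766404)
center distance |VC| = r/sin(θ/2) = 6.131183/sin(64.9008°) = 6.770488
C = V + |VC|·bis = (-19.2101,-1.5731)
T_A = V + ((C−V)·d_A)·d_A = V + 2.8720·d_A = (-20.7834,-7.4990)
T_B = V + ((C−V)·d_B)·d_B = V + 2.8720·d_B = (-24.7699,-4.1578)
sweep = 180° − θ = 50.1984°

center=(-19.2101,-1.5731) T_A=(-20.7834,-7.4990) T_B=(-24.7699,-4.1578) sweep=50.1984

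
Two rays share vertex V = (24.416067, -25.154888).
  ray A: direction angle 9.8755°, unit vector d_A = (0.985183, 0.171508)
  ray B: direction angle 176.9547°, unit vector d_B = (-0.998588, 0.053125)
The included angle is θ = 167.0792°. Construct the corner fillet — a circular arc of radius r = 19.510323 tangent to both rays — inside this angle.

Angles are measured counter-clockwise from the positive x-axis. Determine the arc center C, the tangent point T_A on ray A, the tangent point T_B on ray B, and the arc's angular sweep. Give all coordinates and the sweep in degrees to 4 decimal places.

center=(23.2464,-5.5547) T_A=(26.5926,-24.7760) T_B=(22.2099,-25.0375) sweep=12.9208

bisector direction at 93.4151° = (-0.059569,0.998224)
center distance |VC| = r/sin(θ/2) = 19.510323/sin(83.5396°) = 19.635008
C = V + |VC|·bis = (23.2464,-5.5547)
T_A = V + ((C−V)·d_A)·d_A = V + 2.2093·d_A = (26.5926,-24.7760)
T_B = V + ((C−V)·d_B)·d_B = V + 2.2093·d_B = (22.2099,-25.0375)
sweep = 180° − θ = 12.9208°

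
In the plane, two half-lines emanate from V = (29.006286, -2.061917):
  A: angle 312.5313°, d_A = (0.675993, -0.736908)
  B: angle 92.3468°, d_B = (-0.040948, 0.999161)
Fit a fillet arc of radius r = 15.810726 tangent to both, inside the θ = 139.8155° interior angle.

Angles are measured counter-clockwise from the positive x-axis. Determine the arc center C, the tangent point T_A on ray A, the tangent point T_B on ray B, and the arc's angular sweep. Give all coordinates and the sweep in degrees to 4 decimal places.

center=(44.5669,4.3641) T_A=(32.9159,-6.3238) T_B=(28.7695,3.7167) sweep=40.1845

bisector direction at 22.4391° = (0.924286,0.381700)
center distance |VC| = r/sin(θ/2) = 15.810726/sin(69.9077°) = 16.835311
C = V + |VC|·bis = (44.5669,4.3641)
T_A = V + ((C−V)·d_A)·d_A = V + 5.7835·d_A = (32.9159,-6.3238)
T_B = V + ((C−V)·d_B)·d_B = V + 5.7835·d_B = (28.7695,3.7167)
sweep = 180° − θ = 40.1845°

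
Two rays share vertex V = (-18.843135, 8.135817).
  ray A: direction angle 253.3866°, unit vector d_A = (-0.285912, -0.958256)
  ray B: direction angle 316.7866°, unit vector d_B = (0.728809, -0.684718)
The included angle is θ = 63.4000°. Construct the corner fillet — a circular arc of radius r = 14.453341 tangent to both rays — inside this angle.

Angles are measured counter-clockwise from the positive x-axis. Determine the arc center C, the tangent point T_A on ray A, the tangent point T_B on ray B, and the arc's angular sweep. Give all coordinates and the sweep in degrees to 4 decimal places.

bisector direction at 285.0866° = (0.260279,-0.965534)
center distance |VC| = r/sin(θ/2) = 14.453341/sin(31.7000°) = 27.505463
C = V + |VC|·bis = (-11.6840,-18.4216)
T_A = V + ((C−V)·d_A)·d_A = V + 23.4020·d_A = (-25.5340,-14.2892)
T_B = V + ((C−V)·d_B)·d_B = V + 23.4020·d_B = (-1.7876,-7.8879)
sweep = 180° − θ = 116.6000°

center=(-11.6840,-18.4216) T_A=(-25.5340,-14.2892) T_B=(-1.7876,-7.8879) sweep=116.6000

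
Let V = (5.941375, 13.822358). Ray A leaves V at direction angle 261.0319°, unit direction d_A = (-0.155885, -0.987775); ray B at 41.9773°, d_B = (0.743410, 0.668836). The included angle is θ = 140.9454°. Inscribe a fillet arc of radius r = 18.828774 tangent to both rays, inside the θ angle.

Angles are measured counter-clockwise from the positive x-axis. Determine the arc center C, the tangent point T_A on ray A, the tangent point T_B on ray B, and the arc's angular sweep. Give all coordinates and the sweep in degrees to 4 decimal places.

bisector direction at 331.5046° = (0.878855,-0.477088)
center distance |VC| = r/sin(θ/2) = 18.828774/sin(70.4727°) = 19.977854
C = V + |VC|·bis = (23.4990,4.2912)
T_A = V + ((C−V)·d_A)·d_A = V + 6.6777·d_A = (4.9004,7.2263)
T_B = V + ((C−V)·d_B)·d_B = V + 6.6777·d_B = (10.9057,18.2887)
sweep = 180° − θ = 39.0546°

center=(23.4990,4.2912) T_A=(4.9004,7.2263) T_B=(10.9057,18.2887) sweep=39.0546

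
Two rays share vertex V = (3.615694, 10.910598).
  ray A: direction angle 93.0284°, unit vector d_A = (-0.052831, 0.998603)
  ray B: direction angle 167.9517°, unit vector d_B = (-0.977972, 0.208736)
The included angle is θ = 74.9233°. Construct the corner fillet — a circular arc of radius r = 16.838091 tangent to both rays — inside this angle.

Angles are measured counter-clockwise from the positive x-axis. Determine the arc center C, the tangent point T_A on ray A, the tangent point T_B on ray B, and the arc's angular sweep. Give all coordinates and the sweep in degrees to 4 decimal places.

bisector direction at 130.4901° = (-0.649316,0.760519)
center distance |VC| = r/sin(θ/2) = 16.838091/sin(37.4616°) = 27.683744
C = V + |VC|·bis = (-14.3598,31.9646)
T_A = V + ((C−V)·d_A)·d_A = V + 21.9743·d_A = (2.4548,32.8542)
T_B = V + ((C−V)·d_B)·d_B = V + 21.9743·d_B = (-17.8745,15.4974)
sweep = 180° − θ = 105.0767°

center=(-14.3598,31.9646) T_A=(2.4548,32.8542) T_B=(-17.8745,15.4974) sweep=105.0767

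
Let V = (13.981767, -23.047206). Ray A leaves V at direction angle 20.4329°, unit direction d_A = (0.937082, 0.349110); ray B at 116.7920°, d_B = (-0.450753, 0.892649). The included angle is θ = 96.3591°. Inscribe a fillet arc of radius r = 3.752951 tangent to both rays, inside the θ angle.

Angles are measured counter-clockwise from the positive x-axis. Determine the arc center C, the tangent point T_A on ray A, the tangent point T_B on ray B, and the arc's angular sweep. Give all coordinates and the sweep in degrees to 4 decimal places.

center=(15.8182,-18.3581) T_A=(17.1284,-21.8749) T_B=(12.4682,-20.0497) sweep=83.6409

bisector direction at 68.6124° = (0.364674,0.931135)
center distance |VC| = r/sin(θ/2) = 3.752951/sin(48.1795°) = 5.035909
C = V + |VC|·bis = (15.8182,-18.3581)
T_A = V + ((C−V)·d_A)·d_A = V + 3.3579·d_A = (17.1284,-21.8749)
T_B = V + ((C−V)·d_B)·d_B = V + 3.3579·d_B = (12.4682,-20.0497)
sweep = 180° − θ = 83.6409°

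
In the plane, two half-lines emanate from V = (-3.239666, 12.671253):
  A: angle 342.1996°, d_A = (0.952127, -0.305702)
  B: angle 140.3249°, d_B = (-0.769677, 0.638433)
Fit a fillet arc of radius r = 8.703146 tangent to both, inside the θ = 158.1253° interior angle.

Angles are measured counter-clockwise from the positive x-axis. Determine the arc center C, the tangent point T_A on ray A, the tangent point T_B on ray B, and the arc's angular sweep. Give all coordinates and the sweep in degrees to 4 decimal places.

center=(1.0222,20.4436) T_A=(-1.6383,12.1571) T_B=(-4.5341,13.7450) sweep=21.8747

bisector direction at 61.2622° = (0.480801,0.876830)
center distance |VC| = r/sin(θ/2) = 8.703146/sin(79.0627°) = 8.864161
C = V + |VC|·bis = (1.0222,20.4436)
T_A = V + ((C−V)·d_A)·d_A = V + 1.6818·d_A = (-1.6383,12.1571)
T_B = V + ((C−V)·d_B)·d_B = V + 1.6818·d_B = (-4.5341,13.7450)
sweep = 180° − θ = 21.8747°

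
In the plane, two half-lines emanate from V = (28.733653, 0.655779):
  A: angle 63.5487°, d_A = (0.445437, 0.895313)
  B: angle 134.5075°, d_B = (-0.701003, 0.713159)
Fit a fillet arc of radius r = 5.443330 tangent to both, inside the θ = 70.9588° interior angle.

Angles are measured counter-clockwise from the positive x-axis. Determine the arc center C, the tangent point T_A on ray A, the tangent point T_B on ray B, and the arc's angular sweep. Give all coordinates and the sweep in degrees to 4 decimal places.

bisector direction at 99.0281° = (-0.156919,0.987612)
center distance |VC| = r/sin(θ/2) = 5.443330/sin(35.4794°) = 9.378419
C = V + |VC|·bis = (27.2620,9.9180)
T_A = V + ((C−V)·d_A)·d_A = V + 7.6371·d_A = (32.1355,7.4934)
T_B = V + ((C−V)·d_B)·d_B = V + 7.6371·d_B = (23.3800,6.1022)
sweep = 180° − θ = 109.0412°

center=(27.2620,9.9180) T_A=(32.1355,7.4934) T_B=(23.3800,6.1022) sweep=109.0412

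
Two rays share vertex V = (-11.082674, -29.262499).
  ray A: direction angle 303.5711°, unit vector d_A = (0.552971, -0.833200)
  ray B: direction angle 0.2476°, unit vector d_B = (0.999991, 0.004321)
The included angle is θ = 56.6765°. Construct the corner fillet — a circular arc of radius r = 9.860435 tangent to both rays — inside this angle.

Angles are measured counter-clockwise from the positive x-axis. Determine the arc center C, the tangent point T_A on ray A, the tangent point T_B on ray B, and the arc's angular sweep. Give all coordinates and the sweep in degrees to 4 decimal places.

bisector direction at 331.9094° = (0.882204,-0.470868)
center distance |VC| = r/sin(θ/2) = 9.860435/sin(28.3382°) = 20.772984
C = V + |VC|·bis = (7.2433,-39.0438)
T_A = V + ((C−V)·d_A)·d_A = V + 18.2836·d_A = (-0.9724,-44.4964)
T_B = V + ((C−V)·d_B)·d_B = V + 18.2836·d_B = (7.2007,-29.1835)
sweep = 180° − θ = 123.3235°

center=(7.2433,-39.0438) T_A=(-0.9724,-44.4964) T_B=(7.2007,-29.1835) sweep=123.3235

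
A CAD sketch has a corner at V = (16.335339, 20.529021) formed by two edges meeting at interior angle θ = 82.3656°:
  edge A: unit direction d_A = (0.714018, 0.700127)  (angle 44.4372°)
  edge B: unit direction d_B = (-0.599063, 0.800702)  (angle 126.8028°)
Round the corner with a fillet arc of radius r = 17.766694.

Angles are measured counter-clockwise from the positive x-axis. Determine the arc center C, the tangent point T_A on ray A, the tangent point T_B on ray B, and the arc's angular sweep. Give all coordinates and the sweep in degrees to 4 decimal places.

center=(18.3960,47.4323) T_A=(30.8349,34.7465) T_B=(4.1702,36.7889) sweep=97.6344

bisector direction at 85.6200° = (0.076371,0.997079)
center distance |VC| = r/sin(θ/2) = 17.766694/sin(41.1828°) = 26.982046
C = V + |VC|·bis = (18.3960,47.4323)
T_A = V + ((C−V)·d_A)·d_A = V + 20.3070·d_A = (30.8349,34.7465)
T_B = V + ((C−V)·d_B)·d_B = V + 20.3070·d_B = (4.1702,36.7889)
sweep = 180° − θ = 97.6344°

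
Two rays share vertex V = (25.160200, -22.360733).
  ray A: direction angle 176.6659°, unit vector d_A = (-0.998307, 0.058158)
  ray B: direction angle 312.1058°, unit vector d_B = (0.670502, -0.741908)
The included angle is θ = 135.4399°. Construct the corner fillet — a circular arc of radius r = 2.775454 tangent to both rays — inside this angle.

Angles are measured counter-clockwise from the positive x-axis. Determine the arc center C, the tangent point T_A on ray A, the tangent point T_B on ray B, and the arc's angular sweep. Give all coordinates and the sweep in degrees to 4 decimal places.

center=(23.8635,-25.0654) T_A=(24.0250,-22.2946) T_B=(25.9227,-23.2044) sweep=44.5601

bisector direction at 244.3859° = (-0.432308,-0.901726)
center distance |VC| = r/sin(θ/2) = 2.775454/sin(67.7199°) = 2.999383
C = V + |VC|·bis = (23.8635,-25.0654)
T_A = V + ((C−V)·d_A)·d_A = V + 1.1372·d_A = (24.0250,-22.2946)
T_B = V + ((C−V)·d_B)·d_B = V + 1.1372·d_B = (25.9227,-23.2044)
sweep = 180° − θ = 44.5601°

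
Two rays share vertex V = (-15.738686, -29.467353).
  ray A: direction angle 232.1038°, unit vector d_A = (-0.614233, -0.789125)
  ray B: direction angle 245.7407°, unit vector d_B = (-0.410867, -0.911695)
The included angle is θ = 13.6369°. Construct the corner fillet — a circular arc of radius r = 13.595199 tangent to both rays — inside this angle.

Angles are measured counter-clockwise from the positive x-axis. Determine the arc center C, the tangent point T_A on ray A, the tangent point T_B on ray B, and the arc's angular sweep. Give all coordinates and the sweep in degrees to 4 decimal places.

bisector direction at 238.9223° = (-0.516201,-0.856468)
center distance |VC| = r/sin(θ/2) = 13.595199/sin(6.8185°) = 114.511238
C = V + |VC|·bis = (-74.8495,-127.5425)
T_A = V + ((C−V)·d_A)·d_A = V + 113.7013·d_A = (-85.5778,-119.1919)
T_B = V + ((C−V)·d_B)·d_B = V + 113.7013·d_B = (-62.4548,-133.1283)
sweep = 180° − θ = 166.3631°

center=(-74.8495,-127.5425) T_A=(-85.5778,-119.1919) T_B=(-62.4548,-133.1283) sweep=166.3631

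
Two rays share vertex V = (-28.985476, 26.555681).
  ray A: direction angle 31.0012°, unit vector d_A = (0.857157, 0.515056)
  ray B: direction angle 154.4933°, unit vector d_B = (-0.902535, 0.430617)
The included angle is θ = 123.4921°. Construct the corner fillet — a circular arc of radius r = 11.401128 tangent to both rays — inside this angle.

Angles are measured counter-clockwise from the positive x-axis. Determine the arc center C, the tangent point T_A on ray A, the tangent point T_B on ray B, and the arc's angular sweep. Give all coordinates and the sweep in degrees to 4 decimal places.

center=(-29.6058,39.4840) T_A=(-23.7336,29.7115) T_B=(-34.5154,29.1941) sweep=56.5079

bisector direction at 92.7472° = (-0.047930,0.998851)
center distance |VC| = r/sin(θ/2) = 11.401128/sin(61.7460°) = 12.943206
C = V + |VC|·bis = (-29.6058,39.4840)
T_A = V + ((C−V)·d_A)·d_A = V + 6.1271·d_A = (-23.7336,29.7115)
T_B = V + ((C−V)·d_B)·d_B = V + 6.1271·d_B = (-34.5154,29.1941)
sweep = 180° − θ = 56.5079°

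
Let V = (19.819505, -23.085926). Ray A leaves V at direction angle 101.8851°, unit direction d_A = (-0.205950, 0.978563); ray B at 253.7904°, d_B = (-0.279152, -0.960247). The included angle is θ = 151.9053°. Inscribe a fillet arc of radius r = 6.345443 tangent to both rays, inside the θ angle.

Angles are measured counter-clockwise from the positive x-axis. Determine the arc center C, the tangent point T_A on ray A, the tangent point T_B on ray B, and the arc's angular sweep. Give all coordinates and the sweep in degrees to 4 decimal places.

bisector direction at 177.8377° = (-0.999288,0.037729)
center distance |VC| = r/sin(θ/2) = 6.345443/sin(75.9527°) = 6.541050
C = V + |VC|·bis = (13.2831,-22.8391)
T_A = V + ((C−V)·d_A)·d_A = V + 1.5877·d_A = (19.4925,-21.5323)
T_B = V + ((C−V)·d_B)·d_B = V + 1.5877·d_B = (19.3763,-24.6105)
sweep = 180° − θ = 28.0947°

center=(13.2831,-22.8391) T_A=(19.4925,-21.5323) T_B=(19.3763,-24.6105) sweep=28.0947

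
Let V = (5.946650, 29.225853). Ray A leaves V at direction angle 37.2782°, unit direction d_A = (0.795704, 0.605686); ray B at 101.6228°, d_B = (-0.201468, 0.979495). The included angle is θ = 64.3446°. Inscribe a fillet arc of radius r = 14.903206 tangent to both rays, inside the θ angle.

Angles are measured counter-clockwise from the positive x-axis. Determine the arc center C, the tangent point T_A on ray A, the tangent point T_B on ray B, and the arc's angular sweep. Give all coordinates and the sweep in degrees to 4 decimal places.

bisector direction at 69.4505° = (0.351016,0.936369)
center distance |VC| = r/sin(θ/2) = 14.903206/sin(32.1723°) = 27.988970
C = V + |VC|·bis = (15.7712,55.4339)
T_A = V + ((C−V)·d_A)·d_A = V + 23.6913·d_A = (24.7979,43.5753)
T_B = V + ((C−V)·d_B)·d_B = V + 23.6913·d_B = (1.1736,52.4313)
sweep = 180° − θ = 115.6554°

center=(15.7712,55.4339) T_A=(24.7979,43.5753) T_B=(1.1736,52.4313) sweep=115.6554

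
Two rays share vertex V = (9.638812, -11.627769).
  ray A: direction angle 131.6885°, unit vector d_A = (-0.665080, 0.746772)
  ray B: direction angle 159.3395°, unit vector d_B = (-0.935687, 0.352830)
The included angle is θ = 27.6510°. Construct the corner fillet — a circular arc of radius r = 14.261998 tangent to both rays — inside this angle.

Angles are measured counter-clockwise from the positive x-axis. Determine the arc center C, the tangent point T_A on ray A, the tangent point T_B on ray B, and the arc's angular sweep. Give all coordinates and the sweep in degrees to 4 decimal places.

center=(-39.5551,22.1646) T_A=(-28.9047,31.6500) T_B=(-44.5872,8.8198) sweep=152.3490

bisector direction at 145.5140° = (-0.824265,0.566205)
center distance |VC| = r/sin(θ/2) = 14.261998/sin(13.8255°) = 59.682211
C = V + |VC|·bis = (-39.5551,22.1646)
T_A = V + ((C−V)·d_A)·d_A = V + 57.9531·d_A = (-28.9047,31.6500)
T_B = V + ((C−V)·d_B)·d_B = V + 57.9531·d_B = (-44.5872,8.8198)
sweep = 180° − θ = 152.3490°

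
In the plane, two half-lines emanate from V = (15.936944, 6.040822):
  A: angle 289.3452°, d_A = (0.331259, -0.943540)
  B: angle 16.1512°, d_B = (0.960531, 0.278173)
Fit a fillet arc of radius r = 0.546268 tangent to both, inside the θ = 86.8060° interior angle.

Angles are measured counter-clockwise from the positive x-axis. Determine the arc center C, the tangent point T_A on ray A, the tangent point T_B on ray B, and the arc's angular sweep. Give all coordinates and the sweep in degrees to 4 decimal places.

bisector direction at 332.7482° = (0.889003,-0.457902)
center distance |VC| = r/sin(θ/2) = 0.546268/sin(43.4030°) = 0.795005
C = V + |VC|·bis = (16.6437,5.6768)
T_A = V + ((C−V)·d_A)·d_A = V + 0.5776·d_A = (16.1283,5.4958)
T_B = V + ((C−V)·d_B)·d_B = V + 0.5776·d_B = (16.4917,6.2015)
sweep = 180° − θ = 93.1940°

center=(16.6437,5.6768) T_A=(16.1283,5.4958) T_B=(16.4917,6.2015) sweep=93.1940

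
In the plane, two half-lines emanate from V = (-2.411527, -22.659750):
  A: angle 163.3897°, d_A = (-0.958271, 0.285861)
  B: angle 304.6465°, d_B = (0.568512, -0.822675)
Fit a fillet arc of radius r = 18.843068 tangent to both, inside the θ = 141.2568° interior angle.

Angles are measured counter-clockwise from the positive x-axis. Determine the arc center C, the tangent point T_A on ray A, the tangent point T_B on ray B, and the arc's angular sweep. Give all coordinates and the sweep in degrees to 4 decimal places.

center=(-14.1468,-38.8226) T_A=(-8.7603,-20.7659) T_B=(1.3550,-28.1101) sweep=38.7432

bisector direction at 234.0181° = (-0.587530,-0.809203)
center distance |VC| = r/sin(θ/2) = 18.843068/sin(70.6284°) = 19.973843
C = V + |VC|·bis = (-14.1468,-38.8226)
T_A = V + ((C−V)·d_A)·d_A = V + 6.6252·d_A = (-8.7603,-20.7659)
T_B = V + ((C−V)·d_B)·d_B = V + 6.6252·d_B = (1.3550,-28.1101)
sweep = 180° − θ = 38.7432°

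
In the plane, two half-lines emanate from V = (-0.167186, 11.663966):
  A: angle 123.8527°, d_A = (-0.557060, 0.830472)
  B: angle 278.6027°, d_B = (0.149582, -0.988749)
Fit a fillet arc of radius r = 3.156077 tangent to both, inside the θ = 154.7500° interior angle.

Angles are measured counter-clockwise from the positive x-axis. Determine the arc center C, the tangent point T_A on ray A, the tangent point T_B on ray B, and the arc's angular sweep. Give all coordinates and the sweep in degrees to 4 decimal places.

bisector direction at 201.2277° = (-0.932149,-0.362075)
center distance |VC| = r/sin(θ/2) = 3.156077/sin(77.3750°) = 3.234277
C = V + |VC|·bis = (-3.1820,10.4929)
T_A = V + ((C−V)·d_A)·d_A = V + 0.7069·d_A = (-0.5610,12.2510)
T_B = V + ((C−V)·d_B)·d_B = V + 0.7069·d_B = (-0.0614,10.9650)
sweep = 180° − θ = 25.2500°

center=(-3.1820,10.4929) T_A=(-0.5610,12.2510) T_B=(-0.0614,10.9650) sweep=25.2500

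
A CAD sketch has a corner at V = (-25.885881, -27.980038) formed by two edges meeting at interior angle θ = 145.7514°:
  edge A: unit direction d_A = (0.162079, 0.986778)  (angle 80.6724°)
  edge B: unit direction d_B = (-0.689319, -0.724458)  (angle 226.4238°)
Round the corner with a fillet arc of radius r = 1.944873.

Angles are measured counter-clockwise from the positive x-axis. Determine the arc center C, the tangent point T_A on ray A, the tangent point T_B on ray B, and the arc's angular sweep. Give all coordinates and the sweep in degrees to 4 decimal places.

bisector direction at 153.5481° = (-0.895309,0.445446)
center distance |VC| = r/sin(θ/2) = 1.944873/sin(72.8757°) = 2.035092
C = V + |VC|·bis = (-27.7079,-27.0735)
T_A = V + ((C−V)·d_A)·d_A = V + 0.5992·d_A = (-25.7888,-27.3887)
T_B = V + ((C−V)·d_B)·d_B = V + 0.5992·d_B = (-26.2989,-28.4142)
sweep = 180° − θ = 34.2486°

center=(-27.7079,-27.0735) T_A=(-25.7888,-27.3887) T_B=(-26.2989,-28.4142) sweep=34.2486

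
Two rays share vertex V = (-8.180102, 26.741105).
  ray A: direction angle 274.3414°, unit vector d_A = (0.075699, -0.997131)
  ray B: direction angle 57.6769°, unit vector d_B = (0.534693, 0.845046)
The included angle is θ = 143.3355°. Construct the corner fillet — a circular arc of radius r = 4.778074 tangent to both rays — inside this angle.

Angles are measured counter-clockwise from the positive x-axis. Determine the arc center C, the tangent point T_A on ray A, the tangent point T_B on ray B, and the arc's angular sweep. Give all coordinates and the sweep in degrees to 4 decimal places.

center=(-3.2959,25.5242) T_A=(-8.0603,25.1625) T_B=(-7.3336,28.0790) sweep=36.6645

bisector direction at 346.0092° = (0.970334,-0.241767)
center distance |VC| = r/sin(θ/2) = 4.778074/sin(71.6677°) = 5.033533
C = V + |VC|·bis = (-3.2959,25.5242)
T_A = V + ((C−V)·d_A)·d_A = V + 1.5832·d_A = (-8.0603,25.1625)
T_B = V + ((C−V)·d_B)·d_B = V + 1.5832·d_B = (-7.3336,28.0790)
sweep = 180° − θ = 36.6645°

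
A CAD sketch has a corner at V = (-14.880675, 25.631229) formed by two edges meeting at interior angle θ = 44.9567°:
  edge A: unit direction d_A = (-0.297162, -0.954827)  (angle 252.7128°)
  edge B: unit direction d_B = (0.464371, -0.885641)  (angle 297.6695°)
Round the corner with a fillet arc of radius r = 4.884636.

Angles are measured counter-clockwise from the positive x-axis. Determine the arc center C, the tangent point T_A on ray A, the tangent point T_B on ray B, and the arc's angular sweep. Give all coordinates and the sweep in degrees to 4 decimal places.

center=(-13.7247,12.9078) T_A=(-18.3887,14.3593) T_B=(-9.3987,15.1761) sweep=135.0433

bisector direction at 275.1911° = (0.090479,-0.995898)
center distance |VC| = r/sin(θ/2) = 4.884636/sin(22.4783°) = 12.775825
C = V + |VC|·bis = (-13.7247,12.9078)
T_A = V + ((C−V)·d_A)·d_A = V + 11.8052·d_A = (-18.3887,14.3593)
T_B = V + ((C−V)·d_B)·d_B = V + 11.8052·d_B = (-9.3987,15.1761)
sweep = 180° − θ = 135.0433°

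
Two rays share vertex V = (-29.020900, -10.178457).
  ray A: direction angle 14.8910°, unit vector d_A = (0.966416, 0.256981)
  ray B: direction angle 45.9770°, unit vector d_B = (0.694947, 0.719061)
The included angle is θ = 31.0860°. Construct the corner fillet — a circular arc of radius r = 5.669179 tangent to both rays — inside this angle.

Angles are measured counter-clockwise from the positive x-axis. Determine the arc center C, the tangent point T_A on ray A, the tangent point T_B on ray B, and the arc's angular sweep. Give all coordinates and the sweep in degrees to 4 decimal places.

center=(-10.7793,0.5384) T_A=(-9.3224,-4.9404) T_B=(-14.8558,4.4781) sweep=148.9140

bisector direction at 30.4340° = (0.862213,0.506546)
center distance |VC| = r/sin(θ/2) = 5.669179/sin(15.5430°) = 21.156692
C = V + |VC|·bis = (-10.7793,0.5384)
T_A = V + ((C−V)·d_A)·d_A = V + 20.3830·d_A = (-9.3224,-4.9404)
T_B = V + ((C−V)·d_B)·d_B = V + 20.3830·d_B = (-14.8558,4.4781)
sweep = 180° − θ = 148.9140°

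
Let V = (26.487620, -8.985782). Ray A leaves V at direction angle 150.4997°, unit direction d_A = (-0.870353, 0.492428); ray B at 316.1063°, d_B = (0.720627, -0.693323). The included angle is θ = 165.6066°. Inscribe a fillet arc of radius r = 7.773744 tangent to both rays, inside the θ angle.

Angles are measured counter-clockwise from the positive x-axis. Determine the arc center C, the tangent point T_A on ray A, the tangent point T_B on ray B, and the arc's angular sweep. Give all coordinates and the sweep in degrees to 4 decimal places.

center=(21.8053,-15.2683) T_A=(25.6333,-8.5024) T_B=(27.1950,-9.6663) sweep=14.3934

bisector direction at 233.3030° = (-0.597583,-0.801807)
center distance |VC| = r/sin(θ/2) = 7.773744/sin(82.8033°) = 7.835472
C = V + |VC|·bis = (21.8053,-15.2683)
T_A = V + ((C−V)·d_A)·d_A = V + 0.9816·d_A = (25.6333,-8.5024)
T_B = V + ((C−V)·d_B)·d_B = V + 0.9816·d_B = (27.1950,-9.6663)
sweep = 180° − θ = 14.3934°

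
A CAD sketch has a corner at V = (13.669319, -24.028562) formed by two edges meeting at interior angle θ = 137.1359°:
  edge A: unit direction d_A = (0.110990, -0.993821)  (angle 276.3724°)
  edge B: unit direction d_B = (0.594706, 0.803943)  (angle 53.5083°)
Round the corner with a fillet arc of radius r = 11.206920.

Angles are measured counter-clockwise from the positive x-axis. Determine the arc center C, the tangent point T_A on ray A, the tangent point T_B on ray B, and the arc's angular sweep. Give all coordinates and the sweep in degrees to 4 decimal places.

center=(25.2953,-27.1567) T_A=(14.1576,-28.4006) T_B=(16.2855,-20.4919) sweep=42.8641

bisector direction at 344.9404° = (0.965656,-0.259825)
center distance |VC| = r/sin(θ/2) = 11.206920/sin(68.5679°) = 12.039428
C = V + |VC|·bis = (25.2953,-27.1567)
T_A = V + ((C−V)·d_A)·d_A = V + 4.3992·d_A = (14.1576,-28.4006)
T_B = V + ((C−V)·d_B)·d_B = V + 4.3992·d_B = (16.2855,-20.4919)
sweep = 180° − θ = 42.8641°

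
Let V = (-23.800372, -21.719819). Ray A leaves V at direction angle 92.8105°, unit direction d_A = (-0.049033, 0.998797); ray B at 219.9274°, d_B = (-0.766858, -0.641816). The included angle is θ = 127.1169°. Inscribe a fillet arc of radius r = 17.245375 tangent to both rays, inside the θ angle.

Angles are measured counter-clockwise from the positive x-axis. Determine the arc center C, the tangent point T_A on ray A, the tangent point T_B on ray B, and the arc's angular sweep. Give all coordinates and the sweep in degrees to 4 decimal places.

bisector direction at 156.3690° = (-0.916146,0.400846)
center distance |VC| = r/sin(θ/2) = 17.245375/sin(63.5585°) = 19.260202
C = V + |VC|·bis = (-41.4455,-13.9995)
T_A = V + ((C−V)·d_A)·d_A = V + 8.5763·d_A = (-24.2209,-13.1539)
T_B = V + ((C−V)·d_B)·d_B = V + 8.5763·d_B = (-30.3772,-27.2242)
sweep = 180° − θ = 52.8831°

center=(-41.4455,-13.9995) T_A=(-24.2209,-13.1539) T_B=(-30.3772,-27.2242) sweep=52.8831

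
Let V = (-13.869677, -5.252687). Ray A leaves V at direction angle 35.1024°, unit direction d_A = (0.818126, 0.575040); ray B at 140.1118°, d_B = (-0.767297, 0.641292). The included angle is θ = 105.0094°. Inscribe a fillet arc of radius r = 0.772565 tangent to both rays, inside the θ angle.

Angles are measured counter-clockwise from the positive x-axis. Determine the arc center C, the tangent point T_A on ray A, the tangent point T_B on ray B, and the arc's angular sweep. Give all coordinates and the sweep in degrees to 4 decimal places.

center=(-13.8290,-4.2798) T_A=(-13.3848,-4.9119) T_B=(-14.3245,-4.8726) sweep=74.9906

bisector direction at 87.6071° = (0.041752,0.999128)
center distance |VC| = r/sin(θ/2) = 0.772565/sin(52.5047°) = 0.973736
C = V + |VC|·bis = (-13.8290,-4.2798)
T_A = V + ((C−V)·d_A)·d_A = V + 0.5927·d_A = (-13.3848,-4.9119)
T_B = V + ((C−V)·d_B)·d_B = V + 0.5927·d_B = (-14.3245,-4.8726)
sweep = 180° − θ = 74.9906°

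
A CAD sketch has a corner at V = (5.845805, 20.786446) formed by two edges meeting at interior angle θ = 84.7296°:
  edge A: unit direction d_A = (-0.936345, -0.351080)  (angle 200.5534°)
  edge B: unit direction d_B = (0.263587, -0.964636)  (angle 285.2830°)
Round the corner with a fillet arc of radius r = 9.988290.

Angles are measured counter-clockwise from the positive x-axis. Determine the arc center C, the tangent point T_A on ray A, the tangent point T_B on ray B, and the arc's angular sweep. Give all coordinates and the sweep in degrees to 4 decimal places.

center=(-0.9024,7.5889) T_A=(-4.4091,16.9414) T_B=(8.7326,10.2217) sweep=95.2704

bisector direction at 242.9182° = (-0.455262,-0.890357)
center distance |VC| = r/sin(θ/2) = 9.988290/sin(42.3648°) = 14.822751
C = V + |VC|·bis = (-0.9024,7.5889)
T_A = V + ((C−V)·d_A)·d_A = V + 10.9521·d_A = (-4.4091,16.9414)
T_B = V + ((C−V)·d_B)·d_B = V + 10.9521·d_B = (8.7326,10.2217)
sweep = 180° − θ = 95.2704°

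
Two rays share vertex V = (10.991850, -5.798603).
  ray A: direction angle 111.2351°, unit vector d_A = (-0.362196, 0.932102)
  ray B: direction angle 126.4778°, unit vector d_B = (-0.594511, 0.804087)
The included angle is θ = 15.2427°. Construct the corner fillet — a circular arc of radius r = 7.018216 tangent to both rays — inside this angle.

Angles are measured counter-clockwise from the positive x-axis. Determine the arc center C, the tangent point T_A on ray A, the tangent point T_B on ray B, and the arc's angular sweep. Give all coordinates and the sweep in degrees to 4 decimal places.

bisector direction at 118.8564° = (-0.482617,0.875832)
center distance |VC| = r/sin(θ/2) = 7.018216/sin(7.6213°) = 52.917452
C = V + |VC|·bis = (-14.5470,40.5482)
T_A = V + ((C−V)·d_A)·d_A = V + 52.4500·d_A = (-8.0053,43.0901)
T_B = V + ((C−V)·d_B)·d_B = V + 52.4500·d_B = (-20.1903,36.3758)
sweep = 180° − θ = 164.7573°

center=(-14.5470,40.5482) T_A=(-8.0053,43.0901) T_B=(-20.1903,36.3758) sweep=164.7573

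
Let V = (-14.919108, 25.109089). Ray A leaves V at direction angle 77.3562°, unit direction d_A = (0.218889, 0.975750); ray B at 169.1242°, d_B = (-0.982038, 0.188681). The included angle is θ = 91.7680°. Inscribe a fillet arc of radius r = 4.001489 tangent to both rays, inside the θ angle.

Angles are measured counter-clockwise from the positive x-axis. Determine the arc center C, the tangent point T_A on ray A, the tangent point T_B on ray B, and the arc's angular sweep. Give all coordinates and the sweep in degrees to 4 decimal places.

center=(-17.9743,29.7708) T_A=(-14.0698,28.8949) T_B=(-18.7293,25.8411) sweep=88.2320

bisector direction at 123.2402° = (-0.548150,0.836380)
center distance |VC| = r/sin(θ/2) = 4.001489/sin(45.8840°) = 5.573633
C = V + |VC|·bis = (-17.9743,29.7708)
T_A = V + ((C−V)·d_A)·d_A = V + 3.8799·d_A = (-14.0698,28.8949)
T_B = V + ((C−V)·d_B)·d_B = V + 3.8799·d_B = (-18.7293,25.8411)
sweep = 180° − θ = 88.2320°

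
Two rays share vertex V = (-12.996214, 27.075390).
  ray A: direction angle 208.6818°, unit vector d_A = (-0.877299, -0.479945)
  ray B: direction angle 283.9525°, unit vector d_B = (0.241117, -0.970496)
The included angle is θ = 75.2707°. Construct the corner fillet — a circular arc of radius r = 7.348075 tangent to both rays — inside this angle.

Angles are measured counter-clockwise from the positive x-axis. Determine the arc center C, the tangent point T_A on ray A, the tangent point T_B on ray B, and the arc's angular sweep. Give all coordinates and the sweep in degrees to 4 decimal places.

bisector direction at 246.3172° = (-0.401674,-0.915783)
center distance |VC| = r/sin(θ/2) = 7.348075/sin(37.6354°) = 12.033520
C = V + |VC|·bis = (-17.8298,16.0553)
T_A = V + ((C−V)·d_A)·d_A = V + 9.5295·d_A = (-21.3564,22.5018)
T_B = V + ((C−V)·d_B)·d_B = V + 9.5295·d_B = (-10.6985,17.8270)
sweep = 180° − θ = 104.7293°

center=(-17.8298,16.0553) T_A=(-21.3564,22.5018) T_B=(-10.6985,17.8270) sweep=104.7293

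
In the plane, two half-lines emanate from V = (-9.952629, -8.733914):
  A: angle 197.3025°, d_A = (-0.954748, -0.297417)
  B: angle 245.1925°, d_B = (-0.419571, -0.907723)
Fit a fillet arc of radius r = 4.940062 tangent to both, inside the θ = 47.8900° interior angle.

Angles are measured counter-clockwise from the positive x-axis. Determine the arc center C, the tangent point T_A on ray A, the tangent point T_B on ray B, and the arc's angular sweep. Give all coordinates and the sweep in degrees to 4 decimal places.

bisector direction at 221.2475° = (-0.751869,-0.659313)
center distance |VC| = r/sin(θ/2) = 4.940062/sin(23.9450°) = 12.171852
C = V + |VC|·bis = (-19.1043,-16.7590)
T_A = V + ((C−V)·d_A)·d_A = V + 11.1243·d_A = (-20.5735,-12.0425)
T_B = V + ((C−V)·d_B)·d_B = V + 11.1243·d_B = (-14.6201,-18.8317)
sweep = 180° − θ = 132.1100°

center=(-19.1043,-16.7590) T_A=(-20.5735,-12.0425) T_B=(-14.6201,-18.8317) sweep=132.1100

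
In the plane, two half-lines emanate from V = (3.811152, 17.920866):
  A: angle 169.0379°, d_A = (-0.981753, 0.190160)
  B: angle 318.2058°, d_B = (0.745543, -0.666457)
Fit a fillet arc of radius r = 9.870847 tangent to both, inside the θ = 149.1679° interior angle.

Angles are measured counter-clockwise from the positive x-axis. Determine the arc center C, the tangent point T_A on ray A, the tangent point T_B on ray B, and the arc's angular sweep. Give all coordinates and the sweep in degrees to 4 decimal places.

center=(-0.7381,8.7477) T_A=(1.1390,18.4385) T_B=(5.8404,16.1069) sweep=30.8321

bisector direction at 243.6218° = (-0.444294,-0.895881)
center distance |VC| = r/sin(θ/2) = 9.870847/sin(74.5840°) = 10.239245
C = V + |VC|·bis = (-0.7381,8.7477)
T_A = V + ((C−V)·d_A)·d_A = V + 2.7219·d_A = (1.1390,18.4385)
T_B = V + ((C−V)·d_B)·d_B = V + 2.7219·d_B = (5.8404,16.1069)
sweep = 180° − θ = 30.8321°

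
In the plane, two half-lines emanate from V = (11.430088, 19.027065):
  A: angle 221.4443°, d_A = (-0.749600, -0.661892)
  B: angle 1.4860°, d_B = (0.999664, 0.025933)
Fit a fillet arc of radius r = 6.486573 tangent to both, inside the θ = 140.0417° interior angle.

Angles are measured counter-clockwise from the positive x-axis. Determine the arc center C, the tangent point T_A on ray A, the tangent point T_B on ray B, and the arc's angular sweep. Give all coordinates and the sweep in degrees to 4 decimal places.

center=(13.9558,12.6038) T_A=(9.6623,17.4662) T_B=(13.7875,19.0882) sweep=39.9583

bisector direction at 291.4651° = (0.365935,-0.930640)
center distance |VC| = r/sin(θ/2) = 6.486573/sin(70.0208°) = 6.901953
C = V + |VC|·bis = (13.9558,12.6038)
T_A = V + ((C−V)·d_A)·d_A = V + 2.3582·d_A = (9.6623,17.4662)
T_B = V + ((C−V)·d_B)·d_B = V + 2.3582·d_B = (13.7875,19.0882)
sweep = 180° − θ = 39.9583°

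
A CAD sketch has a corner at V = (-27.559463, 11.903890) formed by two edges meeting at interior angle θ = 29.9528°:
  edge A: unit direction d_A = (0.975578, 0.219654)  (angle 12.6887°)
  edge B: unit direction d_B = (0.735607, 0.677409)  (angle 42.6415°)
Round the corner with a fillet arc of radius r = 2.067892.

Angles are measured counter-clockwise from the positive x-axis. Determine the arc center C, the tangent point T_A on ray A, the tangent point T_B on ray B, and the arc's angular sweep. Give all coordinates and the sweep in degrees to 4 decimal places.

bisector direction at 27.6651° = (0.885677,0.464303)
center distance |VC| = r/sin(θ/2) = 2.067892/sin(14.9764°) = 8.002023
C = V + |VC|·bis = (-20.4723,15.6193)
T_A = V + ((C−V)·d_A)·d_A = V + 7.7302·d_A = (-20.0180,13.6019)
T_B = V + ((C−V)·d_B)·d_B = V + 7.7302·d_B = (-21.8731,17.1404)
sweep = 180° − θ = 150.0472°

center=(-20.4723,15.6193) T_A=(-20.0180,13.6019) T_B=(-21.8731,17.1404) sweep=150.0472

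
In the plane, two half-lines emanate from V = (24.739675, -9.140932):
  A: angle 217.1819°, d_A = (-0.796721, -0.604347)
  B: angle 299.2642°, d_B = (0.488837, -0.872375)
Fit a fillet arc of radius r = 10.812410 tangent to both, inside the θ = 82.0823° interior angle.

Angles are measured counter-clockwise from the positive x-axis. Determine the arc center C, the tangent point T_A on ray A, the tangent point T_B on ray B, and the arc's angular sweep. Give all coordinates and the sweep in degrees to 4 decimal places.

center=(21.3787,-25.2615) T_A=(14.8442,-16.6471) T_B=(30.8111,-19.9760) sweep=97.9177

bisector direction at 258.2231° = (-0.204102,-0.978950)
center distance |VC| = r/sin(θ/2) = 10.812410/sin(41.0412°) = 16.467248
C = V + |VC|·bis = (21.3787,-25.2615)
T_A = V + ((C−V)·d_A)·d_A = V + 12.4202·d_A = (14.8442,-16.6471)
T_B = V + ((C−V)·d_B)·d_B = V + 12.4202·d_B = (30.8111,-19.9760)
sweep = 180° − θ = 97.9177°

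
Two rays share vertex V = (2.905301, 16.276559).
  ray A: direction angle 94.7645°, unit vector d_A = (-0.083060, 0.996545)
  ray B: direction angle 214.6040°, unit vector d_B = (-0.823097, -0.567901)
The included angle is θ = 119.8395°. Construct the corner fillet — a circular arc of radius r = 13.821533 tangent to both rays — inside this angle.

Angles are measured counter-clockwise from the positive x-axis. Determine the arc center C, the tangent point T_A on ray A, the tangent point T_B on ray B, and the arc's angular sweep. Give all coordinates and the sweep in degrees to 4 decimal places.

center=(-11.5334,23.1066) T_A=(2.2403,24.2546) T_B=(-3.6842,11.7301) sweep=60.1605

bisector direction at 154.6843° = (-0.903965,0.427606)
center distance |VC| = r/sin(θ/2) = 13.821533/sin(59.9198°) = 15.972664
C = V + |VC|·bis = (-11.5334,23.1066)
T_A = V + ((C−V)·d_A)·d_A = V + 8.0057·d_A = (2.2403,24.2546)
T_B = V + ((C−V)·d_B)·d_B = V + 8.0057·d_B = (-3.6842,11.7301)
sweep = 180° − θ = 60.1605°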